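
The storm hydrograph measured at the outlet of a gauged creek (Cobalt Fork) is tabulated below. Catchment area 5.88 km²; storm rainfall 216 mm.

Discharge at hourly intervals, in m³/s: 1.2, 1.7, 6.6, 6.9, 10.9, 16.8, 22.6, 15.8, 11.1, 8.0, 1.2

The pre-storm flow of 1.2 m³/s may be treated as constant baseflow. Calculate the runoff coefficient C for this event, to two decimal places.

C ≈ 0.25

ΣQ_DR = 89.60 m³/s; V = ΣQ_DR·Δt = 3.226 × 10^5 m³.
Runoff depth d = V / A = 54.86 mm.
C = d / P = 54.86 / 216 = 0.25.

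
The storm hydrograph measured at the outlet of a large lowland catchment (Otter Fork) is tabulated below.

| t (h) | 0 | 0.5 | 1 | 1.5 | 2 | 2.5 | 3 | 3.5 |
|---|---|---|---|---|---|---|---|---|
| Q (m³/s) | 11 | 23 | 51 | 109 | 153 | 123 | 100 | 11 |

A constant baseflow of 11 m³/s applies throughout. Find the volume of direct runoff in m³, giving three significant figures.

Direct-runoff ordinates (Q − Q_b): 0.0, 12.0, 40.0, 98.0, 142.0, 112.0, 89.0, 0.0 m³/s.
ΣQ_DR = 493.0 m³/s.
With Δt = 0.5 h = 1800 s, V = ΣQ_DR · Δt = 493.0 × 1800 = 8.87 × 10^5 m³.

V ≈ 8.87 × 10^5 m³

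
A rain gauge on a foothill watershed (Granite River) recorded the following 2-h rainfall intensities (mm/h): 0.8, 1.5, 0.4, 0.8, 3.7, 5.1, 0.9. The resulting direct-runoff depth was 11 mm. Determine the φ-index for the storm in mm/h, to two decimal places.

Only the 2 blocks with intensity above φ contribute runoff: 3.7, 5.1 mm/h.
Σ(I−φ)·Δt = d  ⇒  (3.7+5.1 − 2φ)·2 = 11
φ = (8.800 − 11/2) / 2 = 1.65 mm/h.

φ ≈ 1.65 mm/h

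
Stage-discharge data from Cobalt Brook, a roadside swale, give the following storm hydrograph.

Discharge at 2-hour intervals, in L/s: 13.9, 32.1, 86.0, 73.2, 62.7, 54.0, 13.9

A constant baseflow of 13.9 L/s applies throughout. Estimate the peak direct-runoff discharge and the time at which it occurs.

Subtracting baseflow gives direct-runoff ordinates: 0.0, 18.2, 72.1, 59.3, 48.8, 40.1, 0.0 L/s.
The maximum is 72.1 L/s, occurring at the reading for t = 4 h.

Q_p = 72.1 L/s at t = 4 h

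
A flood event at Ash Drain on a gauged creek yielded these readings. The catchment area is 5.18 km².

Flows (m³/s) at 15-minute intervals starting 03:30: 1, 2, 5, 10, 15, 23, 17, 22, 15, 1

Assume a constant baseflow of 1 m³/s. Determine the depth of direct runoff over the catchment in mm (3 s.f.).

Direct runoff: 0.0, 1.0, 4.0, 9.0, 14.0, 22.0, 16.0, 21.0, 14.0, 0.0 m³/s; ΣQ_DR = 101.0 m³/s.
V = ΣQ_DR · Δt = 101.0 × 900 s = 90900 m³.
Over A = 5.18 km², depth = V / A = 17.5 mm.

d ≈ 17.5 mm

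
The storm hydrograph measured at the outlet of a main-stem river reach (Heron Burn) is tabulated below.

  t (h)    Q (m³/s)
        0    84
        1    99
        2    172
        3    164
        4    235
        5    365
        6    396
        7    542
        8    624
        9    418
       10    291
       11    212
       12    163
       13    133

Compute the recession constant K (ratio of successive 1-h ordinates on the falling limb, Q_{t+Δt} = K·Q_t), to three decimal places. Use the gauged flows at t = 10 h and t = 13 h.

K ≈ 0.770

Using the recession-limb readings at t = 10 h and t = 13 h: Q falls from 291 to 133 m³/s over 3 intervals.
K = (Q₂/Q₁)^(1/3) = (133/291)^(1/3) = 0.770.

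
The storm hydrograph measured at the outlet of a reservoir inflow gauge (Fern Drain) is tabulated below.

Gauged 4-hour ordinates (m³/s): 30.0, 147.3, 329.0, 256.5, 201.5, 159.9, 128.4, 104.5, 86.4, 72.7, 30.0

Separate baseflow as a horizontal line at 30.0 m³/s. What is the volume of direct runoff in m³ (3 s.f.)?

V ≈ 1.75 × 10^7 m³

Direct-runoff ordinates (Q − Q_b): 0.0, 117.3, 299.0, 226.5, 171.5, 129.9, 98.4, 74.5, 56.4, 42.7, 0.0 m³/s.
ΣQ_DR = 1216 m³/s.
With Δt = 4 h = 14400 s, V = ΣQ_DR · Δt = 1216 × 14400 = 1.75 × 10^7 m³.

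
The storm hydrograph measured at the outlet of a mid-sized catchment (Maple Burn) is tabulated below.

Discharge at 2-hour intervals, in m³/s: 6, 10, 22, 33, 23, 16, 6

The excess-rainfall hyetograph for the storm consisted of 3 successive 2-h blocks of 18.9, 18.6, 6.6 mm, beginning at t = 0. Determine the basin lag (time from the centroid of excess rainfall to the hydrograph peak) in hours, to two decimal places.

t_L ≈ 3.56 h

Centroid of excess rainfall: t_c = Σ P_i·t̄_i / ΣP_i = 2.4422 h (block centres at 1, 3, 5 h).
Hydrograph peak occurs at t = 6 h, so basin lag t_L = 6 − 2.4422 = 3.56 h.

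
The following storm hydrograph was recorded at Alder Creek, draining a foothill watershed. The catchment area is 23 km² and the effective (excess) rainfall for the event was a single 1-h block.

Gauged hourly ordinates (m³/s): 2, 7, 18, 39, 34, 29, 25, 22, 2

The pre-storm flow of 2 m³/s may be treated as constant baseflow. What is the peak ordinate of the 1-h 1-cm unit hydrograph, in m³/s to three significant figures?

U_p ≈ 14.8 m³/s

Direct runoff: 0.0, 5.0, 16.0, 37.0, 32.0, 27.0, 23.0, 20.0, 0.0 m³/s; ΣQ_DR = 160.0 m³/s, peak = 37.0 m³/s.
Runoff depth d = ΣQ_DR·Δt / A = 160.0 × 3600 / (23 km²) = 25.04 mm.
The 1-cm UH is the DRH scaled by (10 mm)/d, so U_p = 37.0 × 10/25.04 = 14.8 m³/s.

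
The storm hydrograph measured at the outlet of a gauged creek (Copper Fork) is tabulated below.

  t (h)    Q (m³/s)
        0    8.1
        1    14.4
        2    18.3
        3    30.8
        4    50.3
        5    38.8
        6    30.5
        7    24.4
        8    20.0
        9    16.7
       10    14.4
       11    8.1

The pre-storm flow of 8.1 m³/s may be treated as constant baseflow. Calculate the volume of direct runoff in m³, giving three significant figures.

V ≈ 6.39 × 10^5 m³

Direct-runoff ordinates (Q − Q_b): 0.0, 6.3, 10.2, 22.7, 42.2, 30.7, 22.4, 16.3, 11.9, 8.6, 6.3, 0.0 m³/s.
ΣQ_DR = 177.6 m³/s.
With Δt = 1 h = 3600 s, V = ΣQ_DR · Δt = 177.6 × 3600 = 6.39 × 10^5 m³.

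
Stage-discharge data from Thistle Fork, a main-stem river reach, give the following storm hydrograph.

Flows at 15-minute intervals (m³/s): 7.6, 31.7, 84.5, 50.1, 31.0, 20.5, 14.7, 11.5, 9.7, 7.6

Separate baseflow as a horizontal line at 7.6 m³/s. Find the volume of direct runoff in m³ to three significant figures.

Direct-runoff ordinates (Q − Q_b): 0.0, 24.1, 76.9, 42.5, 23.4, 12.9, 7.1, 3.9, 2.1, 0.0 m³/s.
ΣQ_DR = 192.9 m³/s.
With Δt = 0.25 h = 900 s, V = ΣQ_DR · Δt = 192.9 × 900 = 1.74 × 10^5 m³.

V ≈ 1.74 × 10^5 m³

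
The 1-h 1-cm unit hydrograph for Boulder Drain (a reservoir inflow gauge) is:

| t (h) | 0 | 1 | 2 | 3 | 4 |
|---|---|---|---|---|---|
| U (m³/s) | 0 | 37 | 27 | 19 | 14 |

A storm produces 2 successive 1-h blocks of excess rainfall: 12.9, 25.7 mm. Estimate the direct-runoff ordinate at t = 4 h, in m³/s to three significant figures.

Q ≈ 66.9 m³/s

By discrete convolution, Q_j = Σ (P_i / 10 mm) · U_{j−i}.
At t = 4 h (j=4): Q = (12.9/10)·14 + (25.7/10)·19 = 66.9 m³/s.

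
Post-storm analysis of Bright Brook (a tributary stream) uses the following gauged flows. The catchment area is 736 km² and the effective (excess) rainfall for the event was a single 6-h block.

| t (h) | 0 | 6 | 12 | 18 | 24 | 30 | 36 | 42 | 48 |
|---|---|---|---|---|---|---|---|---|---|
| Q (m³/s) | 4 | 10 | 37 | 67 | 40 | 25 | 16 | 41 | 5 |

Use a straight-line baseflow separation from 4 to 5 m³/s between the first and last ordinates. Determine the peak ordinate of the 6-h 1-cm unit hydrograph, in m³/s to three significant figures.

U_p ≈ 104 m³/s

Direct runoff: 0.00, 5.88, 32.75, 62.62, 35.50, 20.38, 11.25, 36.12, 0.00 m³/s; ΣQ_DR = 204.5 m³/s, peak = 62.62 m³/s.
Runoff depth d = ΣQ_DR·Δt / A = 204.5 × 21600 / (736 km²) = 6.002 mm.
The 1-cm UH is the DRH scaled by (10 mm)/d, so U_p = 62.62 × 10/6.002 = 104 m³/s.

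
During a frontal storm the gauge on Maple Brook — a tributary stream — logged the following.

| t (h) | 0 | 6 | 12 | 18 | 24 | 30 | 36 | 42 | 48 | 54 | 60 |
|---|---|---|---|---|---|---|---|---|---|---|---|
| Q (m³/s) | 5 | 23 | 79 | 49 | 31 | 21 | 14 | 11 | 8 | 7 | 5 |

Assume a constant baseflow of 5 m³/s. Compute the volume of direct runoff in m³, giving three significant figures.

Direct-runoff ordinates (Q − Q_b): 0.0, 18.0, 74.0, 44.0, 26.0, 16.0, 9.0, 6.0, 3.0, 2.0, 0.0 m³/s.
ΣQ_DR = 198.0 m³/s.
With Δt = 6 h = 21600 s, V = ΣQ_DR · Δt = 198.0 × 21600 = 4.28 × 10^6 m³.

V ≈ 4.28 × 10^6 m³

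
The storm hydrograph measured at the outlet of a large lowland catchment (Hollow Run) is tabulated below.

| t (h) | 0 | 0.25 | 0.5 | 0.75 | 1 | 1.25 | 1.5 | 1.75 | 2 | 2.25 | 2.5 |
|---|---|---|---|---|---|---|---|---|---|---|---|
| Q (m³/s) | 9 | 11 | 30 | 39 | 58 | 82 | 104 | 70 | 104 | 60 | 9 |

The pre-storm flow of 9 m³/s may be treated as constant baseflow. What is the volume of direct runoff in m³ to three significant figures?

Direct-runoff ordinates (Q − Q_b): 0.0, 2.0, 21.0, 30.0, 49.0, 73.0, 95.0, 61.0, 95.0, 51.0, 0.0 m³/s.
ΣQ_DR = 477.0 m³/s.
With Δt = 0.25 h = 900 s, V = ΣQ_DR · Δt = 477.0 × 900 = 4.29 × 10^5 m³.

V ≈ 4.29 × 10^5 m³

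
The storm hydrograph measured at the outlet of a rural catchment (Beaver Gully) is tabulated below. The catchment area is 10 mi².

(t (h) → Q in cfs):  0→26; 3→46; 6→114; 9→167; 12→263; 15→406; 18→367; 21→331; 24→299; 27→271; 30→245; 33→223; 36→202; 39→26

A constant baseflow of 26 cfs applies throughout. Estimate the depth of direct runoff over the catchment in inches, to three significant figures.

Direct runoff: 0.0, 20.0, 88.0, 141.0, 237.0, 380.0, 341.0, 305.0, 273.0, 245.0, 219.0, 197.0, 176.0, 0.0 cfs; ΣQ_DR = 2622 cfs.
V = ΣQ_DR · Δt = 2622 × 10800 s = 2.832 × 10^7 ft³.
Over A = 10 mi², depth = V / A = 1.22 in.

d ≈ 1.22 in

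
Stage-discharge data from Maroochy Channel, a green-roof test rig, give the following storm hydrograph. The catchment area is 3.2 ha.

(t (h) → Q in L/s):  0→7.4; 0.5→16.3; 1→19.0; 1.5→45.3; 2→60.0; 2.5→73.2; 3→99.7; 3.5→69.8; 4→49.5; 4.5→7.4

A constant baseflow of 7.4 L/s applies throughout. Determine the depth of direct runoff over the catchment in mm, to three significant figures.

d ≈ 21.0 mm

Direct runoff: 0.0, 8.9, 11.6, 37.9, 52.6, 65.8, 92.3, 62.4, 42.1, 0.0 L/s; ΣQ_DR = 373.6 L/s.
V = ΣQ_DR · Δt = 373.6 × 1800 s = 6.725 × 10^5 L.
Over A = 3.2 ha, depth = V / A = 21.0 mm.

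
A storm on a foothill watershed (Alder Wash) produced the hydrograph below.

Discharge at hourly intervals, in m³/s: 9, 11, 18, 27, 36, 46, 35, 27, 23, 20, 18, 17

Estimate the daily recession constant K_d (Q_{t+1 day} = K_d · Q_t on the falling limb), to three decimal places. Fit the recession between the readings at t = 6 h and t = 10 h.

K_d ≈ 0.019

Between t = 6 h and t = 10 h the flow falls from 35 to 18 m³/s over 4×1 h = 4 h.
Per-interval ratio K = (18/35)^(1/4) = 0.8468; K_d = K^(24/1) = 0.019.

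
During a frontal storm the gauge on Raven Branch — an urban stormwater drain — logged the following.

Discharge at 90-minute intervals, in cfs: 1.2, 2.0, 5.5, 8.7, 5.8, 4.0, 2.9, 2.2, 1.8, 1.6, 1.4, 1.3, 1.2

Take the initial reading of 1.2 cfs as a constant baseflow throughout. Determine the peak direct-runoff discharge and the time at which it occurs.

Q_p = 7.5 cfs at t = 4.5 h

Subtracting baseflow gives direct-runoff ordinates: 0.0, 0.8, 4.3, 7.5, 4.6, 2.8, 1.7, 1.0, 0.6, 0.4, 0.2, 0.1, 0.0 cfs.
The maximum is 7.5 cfs, occurring at the reading for t = 4.5 h.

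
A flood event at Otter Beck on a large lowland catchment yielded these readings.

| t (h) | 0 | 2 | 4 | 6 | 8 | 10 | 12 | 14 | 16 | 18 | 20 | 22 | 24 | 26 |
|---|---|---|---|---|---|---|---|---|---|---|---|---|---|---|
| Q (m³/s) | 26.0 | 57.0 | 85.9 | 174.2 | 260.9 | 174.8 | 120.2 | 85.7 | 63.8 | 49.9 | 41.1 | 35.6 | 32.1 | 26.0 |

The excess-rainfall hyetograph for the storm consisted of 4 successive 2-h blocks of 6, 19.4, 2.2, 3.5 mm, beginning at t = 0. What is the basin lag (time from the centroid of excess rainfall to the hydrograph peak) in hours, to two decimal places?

Centroid of excess rainfall: t_c = Σ P_i·t̄_i / ΣP_i = 3.2058 h (block centres at 1, 3, 5, 7 h).
Hydrograph peak occurs at t = 8 h, so basin lag t_L = 8 − 3.2058 = 4.79 h.

t_L ≈ 4.79 h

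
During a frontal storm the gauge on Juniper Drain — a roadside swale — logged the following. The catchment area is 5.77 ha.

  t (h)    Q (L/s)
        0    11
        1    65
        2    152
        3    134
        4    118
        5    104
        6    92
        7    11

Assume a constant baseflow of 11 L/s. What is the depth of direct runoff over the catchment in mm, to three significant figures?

d ≈ 37.4 mm

Direct runoff: 0.0, 54.0, 141.0, 123.0, 107.0, 93.0, 81.0, 0.0 L/s; ΣQ_DR = 599.0 L/s.
V = ΣQ_DR · Δt = 599.0 × 3600 s = 2.156 × 10^6 L.
Over A = 5.77 ha, depth = V / A = 37.4 mm.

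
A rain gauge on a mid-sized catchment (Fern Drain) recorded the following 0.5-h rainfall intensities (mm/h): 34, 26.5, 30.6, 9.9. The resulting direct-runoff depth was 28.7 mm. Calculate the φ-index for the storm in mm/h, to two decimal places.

φ ≈ 11.23 mm/h

Only the 3 blocks with intensity above φ contribute runoff: 34, 26.5, 30.6 mm/h.
Σ(I−φ)·Δt = d  ⇒  (34+26.5+30.6 − 3φ)·0.5 = 28.7
φ = (91.10 − 28.7/0.5) / 3 = 11.23 mm/h.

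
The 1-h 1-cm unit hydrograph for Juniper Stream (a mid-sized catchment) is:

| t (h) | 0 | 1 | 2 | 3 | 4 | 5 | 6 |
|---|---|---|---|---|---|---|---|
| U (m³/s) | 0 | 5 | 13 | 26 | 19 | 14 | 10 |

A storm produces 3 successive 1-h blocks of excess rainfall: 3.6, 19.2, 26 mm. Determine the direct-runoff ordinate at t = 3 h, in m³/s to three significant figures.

By discrete convolution, Q_j = Σ (P_i / 10 mm) · U_{j−i}.
At t = 3 h (j=3): Q = (3.6/10)·26 + (19.2/10)·13 + (26/10)·5 = 47.3 m³/s.

Q ≈ 47.3 m³/s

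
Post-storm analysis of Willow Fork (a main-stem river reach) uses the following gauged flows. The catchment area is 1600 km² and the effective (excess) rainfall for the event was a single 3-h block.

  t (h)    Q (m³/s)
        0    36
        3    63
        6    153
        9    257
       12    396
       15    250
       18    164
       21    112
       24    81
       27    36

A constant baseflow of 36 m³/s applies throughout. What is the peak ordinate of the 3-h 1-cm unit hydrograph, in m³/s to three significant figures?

Direct runoff: 0.0, 27.0, 117.0, 221.0, 360.0, 214.0, 128.0, 76.0, 45.0, 0.0 m³/s; ΣQ_DR = 1188 m³/s, peak = 360.0 m³/s.
Runoff depth d = ΣQ_DR·Δt / A = 1188 × 10800 / (1600 km²) = 8.019 mm.
The 1-cm UH is the DRH scaled by (10 mm)/d, so U_p = 360.0 × 10/8.019 = 449 m³/s.

U_p ≈ 449 m³/s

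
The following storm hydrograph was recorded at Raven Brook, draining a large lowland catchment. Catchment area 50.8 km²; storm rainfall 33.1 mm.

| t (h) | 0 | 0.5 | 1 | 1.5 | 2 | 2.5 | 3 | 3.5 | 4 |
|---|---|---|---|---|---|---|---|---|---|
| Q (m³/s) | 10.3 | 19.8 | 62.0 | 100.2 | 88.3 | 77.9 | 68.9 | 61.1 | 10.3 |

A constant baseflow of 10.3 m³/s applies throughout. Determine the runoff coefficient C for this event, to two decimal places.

C ≈ 0.43

ΣQ_DR = 406.1 m³/s; V = ΣQ_DR·Δt = 7.310 × 10^5 m³.
Runoff depth d = V / A = 14.39 mm.
C = d / P = 14.39 / 33.1 = 0.43.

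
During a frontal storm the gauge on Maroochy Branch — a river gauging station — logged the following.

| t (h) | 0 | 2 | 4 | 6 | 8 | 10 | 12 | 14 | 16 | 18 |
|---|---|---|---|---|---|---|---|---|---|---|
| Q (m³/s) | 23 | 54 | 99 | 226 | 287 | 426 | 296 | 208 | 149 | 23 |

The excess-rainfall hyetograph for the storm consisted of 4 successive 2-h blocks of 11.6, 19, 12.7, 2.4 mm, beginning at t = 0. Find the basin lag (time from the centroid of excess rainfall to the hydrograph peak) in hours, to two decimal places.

t_L ≈ 6.74 h

Centroid of excess rainfall: t_c = Σ P_i·t̄_i / ΣP_i = 3.2582 h (block centres at 1, 3, 5, 7 h).
Hydrograph peak occurs at t = 10 h, so basin lag t_L = 10 − 3.2582 = 6.74 h.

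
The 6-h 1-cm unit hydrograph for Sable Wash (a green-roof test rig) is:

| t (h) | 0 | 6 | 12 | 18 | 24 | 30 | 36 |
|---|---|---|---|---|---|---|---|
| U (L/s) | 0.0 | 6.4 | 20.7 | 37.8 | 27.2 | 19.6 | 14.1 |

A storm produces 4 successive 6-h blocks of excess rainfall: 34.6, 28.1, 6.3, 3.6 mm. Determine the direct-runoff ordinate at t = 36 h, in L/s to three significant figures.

Q ≈ 135 L/s

By discrete convolution, Q_j = Σ (P_i / 10 mm) · U_{j−i}.
At t = 36 h (j=6): Q = (34.6/10)·14.1 + (28.1/10)·19.6 + (6.3/10)·27.2 + (3.6/10)·37.8 = 135 L/s.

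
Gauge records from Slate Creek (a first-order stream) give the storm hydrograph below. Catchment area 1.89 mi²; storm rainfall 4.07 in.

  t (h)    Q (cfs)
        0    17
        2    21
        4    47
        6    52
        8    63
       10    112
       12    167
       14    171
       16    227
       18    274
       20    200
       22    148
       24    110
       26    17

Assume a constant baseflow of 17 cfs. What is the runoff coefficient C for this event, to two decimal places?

ΣQ_DR = 1388 cfs; V = ΣQ_DR·Δt = 9.994 × 10^6 ft³.
Runoff depth d = V / A = 2.276 in.
C = d / P = 2.276 / 4.07 = 0.56.

C ≈ 0.56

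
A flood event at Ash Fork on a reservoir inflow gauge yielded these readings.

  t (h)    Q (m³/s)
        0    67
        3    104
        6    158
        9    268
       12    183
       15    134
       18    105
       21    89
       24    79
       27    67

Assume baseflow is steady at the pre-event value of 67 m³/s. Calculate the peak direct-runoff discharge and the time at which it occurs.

Q_p = 201.0 m³/s at t = 9 h

Subtracting baseflow gives direct-runoff ordinates: 0.0, 37.0, 91.0, 201.0, 116.0, 67.0, 38.0, 22.0, 12.0, 0.0 m³/s.
The maximum is 201.0 m³/s, occurring at the reading for t = 9 h.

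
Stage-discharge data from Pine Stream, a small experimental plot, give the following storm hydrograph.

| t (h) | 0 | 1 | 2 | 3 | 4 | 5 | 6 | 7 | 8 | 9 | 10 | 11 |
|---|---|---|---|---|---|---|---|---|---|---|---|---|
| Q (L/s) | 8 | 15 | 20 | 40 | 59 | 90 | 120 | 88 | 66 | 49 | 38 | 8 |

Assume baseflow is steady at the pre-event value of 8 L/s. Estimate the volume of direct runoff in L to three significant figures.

V ≈ 1.82 × 10^6 L

Direct-runoff ordinates (Q − Q_b): 0.0, 7.0, 12.0, 32.0, 51.0, 82.0, 112.0, 80.0, 58.0, 41.0, 30.0, 0.0 L/s.
ΣQ_DR = 505.0 L/s.
With Δt = 1 h = 3600 s, V = ΣQ_DR · Δt = 505.0 × 3600 = 1.82 × 10^6 L.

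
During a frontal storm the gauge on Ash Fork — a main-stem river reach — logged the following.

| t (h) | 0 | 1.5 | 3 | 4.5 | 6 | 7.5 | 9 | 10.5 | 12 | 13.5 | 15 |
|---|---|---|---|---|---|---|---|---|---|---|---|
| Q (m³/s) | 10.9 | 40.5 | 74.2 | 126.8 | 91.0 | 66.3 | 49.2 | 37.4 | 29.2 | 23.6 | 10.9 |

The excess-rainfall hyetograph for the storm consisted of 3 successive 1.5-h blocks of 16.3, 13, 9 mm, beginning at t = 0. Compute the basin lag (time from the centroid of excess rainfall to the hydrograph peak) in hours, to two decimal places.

Centroid of excess rainfall: t_c = Σ P_i·t̄_i / ΣP_i = 1.9641 h (block centres at 0.75, 2.25, 3.75 h).
Hydrograph peak occurs at t = 4.5 h, so basin lag t_L = 4.5 − 1.9641 = 2.54 h.

t_L ≈ 2.54 h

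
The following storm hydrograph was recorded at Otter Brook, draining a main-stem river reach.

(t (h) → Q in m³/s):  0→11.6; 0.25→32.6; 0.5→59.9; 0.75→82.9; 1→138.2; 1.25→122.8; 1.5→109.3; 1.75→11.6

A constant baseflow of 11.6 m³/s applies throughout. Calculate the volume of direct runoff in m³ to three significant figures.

V ≈ 4.28 × 10^5 m³

Direct-runoff ordinates (Q − Q_b): 0.0, 21.0, 48.3, 71.3, 126.6, 111.2, 97.7, 0.0 m³/s.
ΣQ_DR = 476.1 m³/s.
With Δt = 0.25 h = 900 s, V = ΣQ_DR · Δt = 476.1 × 900 = 4.28 × 10^5 m³.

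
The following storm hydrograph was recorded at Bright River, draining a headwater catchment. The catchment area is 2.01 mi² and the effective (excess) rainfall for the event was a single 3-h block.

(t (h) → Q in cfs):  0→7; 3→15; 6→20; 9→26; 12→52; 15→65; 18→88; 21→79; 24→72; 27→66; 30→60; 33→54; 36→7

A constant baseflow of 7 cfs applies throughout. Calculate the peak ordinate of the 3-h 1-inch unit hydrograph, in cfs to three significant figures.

U_p ≈ 67.4 cfs

Direct runoff: 0.0, 8.0, 13.0, 19.0, 45.0, 58.0, 81.0, 72.0, 65.0, 59.0, 53.0, 47.0, 0.0 cfs; ΣQ_DR = 520.0 cfs, peak = 81.0 cfs.
Runoff depth d = ΣQ_DR·Δt / A = 520.0 × 10800 / (2.01 mi²) = 1.203 in.
The 1-inch UH is the DRH scaled by (1 in)/d, so U_p = 81.0 × 1/1.203 = 67.4 cfs.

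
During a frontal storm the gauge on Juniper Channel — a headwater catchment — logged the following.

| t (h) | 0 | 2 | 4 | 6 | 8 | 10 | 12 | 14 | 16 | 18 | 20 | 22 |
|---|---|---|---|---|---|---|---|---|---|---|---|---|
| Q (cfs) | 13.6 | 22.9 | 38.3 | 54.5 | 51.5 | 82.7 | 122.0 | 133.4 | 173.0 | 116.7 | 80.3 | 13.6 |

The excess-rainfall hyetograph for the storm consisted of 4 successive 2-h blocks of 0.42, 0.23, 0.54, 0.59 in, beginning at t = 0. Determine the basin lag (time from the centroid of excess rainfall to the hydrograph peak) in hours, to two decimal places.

Centroid of excess rainfall: t_c = Σ P_i·t̄_i / ΣP_i = 4.4607 h (block centres at 1, 3, 5, 7 h).
Hydrograph peak occurs at t = 16 h, so basin lag t_L = 16 − 4.4607 = 11.54 h.

t_L ≈ 11.54 h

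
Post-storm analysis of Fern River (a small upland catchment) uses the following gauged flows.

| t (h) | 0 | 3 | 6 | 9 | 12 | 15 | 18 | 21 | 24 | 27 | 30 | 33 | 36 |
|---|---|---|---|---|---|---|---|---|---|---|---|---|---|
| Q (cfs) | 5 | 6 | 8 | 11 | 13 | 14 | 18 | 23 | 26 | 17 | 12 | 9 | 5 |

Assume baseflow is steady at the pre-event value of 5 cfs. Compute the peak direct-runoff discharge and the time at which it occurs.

Q_p = 21.0 cfs at t = 24 h

Subtracting baseflow gives direct-runoff ordinates: 0.0, 1.0, 3.0, 6.0, 8.0, 9.0, 13.0, 18.0, 21.0, 12.0, 7.0, 4.0, 0.0 cfs.
The maximum is 21.0 cfs, occurring at the reading for t = 24 h.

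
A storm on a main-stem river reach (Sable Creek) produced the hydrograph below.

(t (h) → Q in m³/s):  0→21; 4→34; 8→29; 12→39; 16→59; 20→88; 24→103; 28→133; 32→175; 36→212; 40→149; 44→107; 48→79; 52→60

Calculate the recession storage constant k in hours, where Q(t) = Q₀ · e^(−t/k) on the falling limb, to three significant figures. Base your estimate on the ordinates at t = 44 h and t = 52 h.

k ≈ 13.8 h

On the falling limb, Q drops from 107 to 60 m³/s between t = 44 h and t = 52 h (Δt = 8 h).
k = −Δt / ln(Q₂/Q₁) = −8 / ln(60/107) = 13.8 h.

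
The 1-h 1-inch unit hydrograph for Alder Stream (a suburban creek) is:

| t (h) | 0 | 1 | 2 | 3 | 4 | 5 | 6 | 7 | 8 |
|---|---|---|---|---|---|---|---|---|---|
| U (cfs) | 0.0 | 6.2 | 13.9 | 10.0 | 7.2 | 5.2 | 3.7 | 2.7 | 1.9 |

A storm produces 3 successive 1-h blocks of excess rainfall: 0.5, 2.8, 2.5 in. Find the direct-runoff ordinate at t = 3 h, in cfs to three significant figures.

Q ≈ 59.4 cfs

By discrete convolution, Q_j = Σ (P_i / 1 in) · U_{j−i}.
At t = 3 h (j=3): Q = (0.5/1)·10.0 + (2.8/1)·13.9 + (2.5/1)·6.2 = 59.4 cfs.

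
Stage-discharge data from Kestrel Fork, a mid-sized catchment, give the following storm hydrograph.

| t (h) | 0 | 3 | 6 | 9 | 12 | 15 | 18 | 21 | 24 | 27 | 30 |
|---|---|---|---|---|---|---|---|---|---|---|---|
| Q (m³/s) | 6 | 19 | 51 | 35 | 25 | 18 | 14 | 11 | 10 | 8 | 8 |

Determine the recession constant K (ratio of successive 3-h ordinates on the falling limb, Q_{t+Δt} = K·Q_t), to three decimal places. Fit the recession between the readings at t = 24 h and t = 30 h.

Using the recession-limb readings at t = 24 h and t = 30 h: Q falls from 10 to 8 m³/s over 2 intervals.
K = (Q₂/Q₁)^(1/2) = (8/10)^(1/2) = 0.894.

K ≈ 0.894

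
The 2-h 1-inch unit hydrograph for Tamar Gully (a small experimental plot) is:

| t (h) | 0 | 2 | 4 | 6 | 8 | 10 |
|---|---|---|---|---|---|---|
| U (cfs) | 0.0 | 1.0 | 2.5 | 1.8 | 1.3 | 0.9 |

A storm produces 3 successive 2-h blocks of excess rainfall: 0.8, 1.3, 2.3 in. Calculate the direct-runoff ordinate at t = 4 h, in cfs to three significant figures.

Q ≈ 3.30 cfs

By discrete convolution, Q_j = Σ (P_i / 1 in) · U_{j−i}.
At t = 4 h (j=2): Q = (0.8/1)·2.5 + (1.3/1)·1.0 + (2.3/1)·0.0 = 3.30 cfs.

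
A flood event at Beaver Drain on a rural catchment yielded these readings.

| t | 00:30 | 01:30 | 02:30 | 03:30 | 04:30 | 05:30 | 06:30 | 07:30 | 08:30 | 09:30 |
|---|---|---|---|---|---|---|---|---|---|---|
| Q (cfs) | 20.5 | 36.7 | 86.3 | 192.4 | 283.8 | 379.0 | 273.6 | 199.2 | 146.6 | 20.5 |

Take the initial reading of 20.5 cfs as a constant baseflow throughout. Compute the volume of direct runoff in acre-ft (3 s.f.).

Direct-runoff ordinates (Q − Q_b): 0.0, 16.2, 65.8, 171.9, 263.3, 358.5, 253.1, 178.7, 126.1, 0.0 cfs.
ΣQ_DR = 1434 cfs.
With Δt = 1 h = 3600 s, V = ΣQ_DR · Δt = 1434 × 3600 = 5.16 × 10^6 ft³ = 118 acre-ft.

V ≈ 118 acre-ft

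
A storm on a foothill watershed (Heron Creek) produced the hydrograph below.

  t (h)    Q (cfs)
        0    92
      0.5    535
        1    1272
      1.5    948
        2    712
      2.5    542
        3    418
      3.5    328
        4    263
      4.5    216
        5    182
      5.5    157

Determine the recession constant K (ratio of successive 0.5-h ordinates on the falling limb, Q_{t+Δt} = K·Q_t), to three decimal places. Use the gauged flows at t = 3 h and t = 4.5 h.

Using the recession-limb readings at t = 3 h and t = 4.5 h: Q falls from 418 to 216 cfs over 3 intervals.
K = (Q₂/Q₁)^(1/3) = (216/418)^(1/3) = 0.802.

K ≈ 0.802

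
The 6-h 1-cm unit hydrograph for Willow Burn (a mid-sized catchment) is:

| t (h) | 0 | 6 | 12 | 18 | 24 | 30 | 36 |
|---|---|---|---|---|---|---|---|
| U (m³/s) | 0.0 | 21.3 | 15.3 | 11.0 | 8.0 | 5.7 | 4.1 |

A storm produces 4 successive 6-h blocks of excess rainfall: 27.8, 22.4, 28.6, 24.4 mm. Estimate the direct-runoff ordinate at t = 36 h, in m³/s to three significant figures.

By discrete convolution, Q_j = Σ (P_i / 10 mm) · U_{j−i}.
At t = 36 h (j=6): Q = (27.8/10)·4.1 + (22.4/10)·5.7 + (28.6/10)·8.0 + (24.4/10)·11.0 = 73.9 m³/s.

Q ≈ 73.9 m³/s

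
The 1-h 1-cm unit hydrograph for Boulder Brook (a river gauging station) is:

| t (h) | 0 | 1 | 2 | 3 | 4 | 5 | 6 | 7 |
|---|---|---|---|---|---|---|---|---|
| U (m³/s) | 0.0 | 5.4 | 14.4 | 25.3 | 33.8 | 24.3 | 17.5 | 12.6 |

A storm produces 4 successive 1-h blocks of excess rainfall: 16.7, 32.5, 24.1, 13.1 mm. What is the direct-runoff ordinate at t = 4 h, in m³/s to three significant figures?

By discrete convolution, Q_j = Σ (P_i / 10 mm) · U_{j−i}.
At t = 4 h (j=4): Q = (16.7/10)·33.8 + (32.5/10)·25.3 + (24.1/10)·14.4 + (13.1/10)·5.4 = 180 m³/s.

Q ≈ 180 m³/s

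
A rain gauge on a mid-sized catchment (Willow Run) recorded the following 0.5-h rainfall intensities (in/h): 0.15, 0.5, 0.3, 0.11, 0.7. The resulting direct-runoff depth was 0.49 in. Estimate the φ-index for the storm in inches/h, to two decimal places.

φ ≈ 0.17 in/h

Only the 3 blocks with intensity above φ contribute runoff: 0.5, 0.3, 0.7 in/h.
Σ(I−φ)·Δt = d  ⇒  (0.5+0.3+0.7 − 3φ)·0.5 = 0.49
φ = (1.500 − 0.49/0.5) / 3 = 0.17 in/h.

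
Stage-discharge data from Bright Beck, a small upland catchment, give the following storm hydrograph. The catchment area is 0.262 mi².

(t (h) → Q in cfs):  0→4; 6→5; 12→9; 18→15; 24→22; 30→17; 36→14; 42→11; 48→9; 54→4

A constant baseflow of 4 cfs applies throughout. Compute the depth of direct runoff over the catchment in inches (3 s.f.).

d ≈ 2.48 in

Direct runoff: 0.0, 1.0, 5.0, 11.0, 18.0, 13.0, 10.0, 7.0, 5.0, 0.0 cfs; ΣQ_DR = 70.00 cfs.
V = ΣQ_DR · Δt = 70.00 × 21600 s = 1.512 × 10^6 ft³.
Over A = 0.262 mi², depth = V / A = 2.48 in.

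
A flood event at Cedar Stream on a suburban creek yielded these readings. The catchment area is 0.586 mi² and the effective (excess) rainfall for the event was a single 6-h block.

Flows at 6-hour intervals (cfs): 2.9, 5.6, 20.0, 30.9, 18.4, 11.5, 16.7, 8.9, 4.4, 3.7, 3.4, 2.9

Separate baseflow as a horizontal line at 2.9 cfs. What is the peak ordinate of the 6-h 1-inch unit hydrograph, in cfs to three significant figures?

U_p ≈ 18.7 cfs

Direct runoff: 0.0, 2.7, 17.1, 28.0, 15.5, 8.6, 13.8, 6.0, 1.5, 0.8, 0.5, 0.0 cfs; ΣQ_DR = 94.50 cfs, peak = 28.0 cfs.
Runoff depth d = ΣQ_DR·Δt / A = 94.50 × 21600 / (0.586 mi²) = 1.499 in.
The 1-inch UH is the DRH scaled by (1 in)/d, so U_p = 28.0 × 1/1.499 = 18.7 cfs.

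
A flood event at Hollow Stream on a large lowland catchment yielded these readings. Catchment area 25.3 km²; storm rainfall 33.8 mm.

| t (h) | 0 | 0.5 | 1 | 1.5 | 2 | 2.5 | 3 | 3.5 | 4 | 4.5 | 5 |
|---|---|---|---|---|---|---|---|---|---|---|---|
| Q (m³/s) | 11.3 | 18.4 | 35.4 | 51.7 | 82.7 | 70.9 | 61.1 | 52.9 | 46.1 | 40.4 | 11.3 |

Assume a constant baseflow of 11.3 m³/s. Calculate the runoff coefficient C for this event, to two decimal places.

C ≈ 0.75

ΣQ_DR = 357.9 m³/s; V = ΣQ_DR·Δt = 6.442 × 10^5 m³.
Runoff depth d = V / A = 25.46 mm.
C = d / P = 25.46 / 33.8 = 0.75.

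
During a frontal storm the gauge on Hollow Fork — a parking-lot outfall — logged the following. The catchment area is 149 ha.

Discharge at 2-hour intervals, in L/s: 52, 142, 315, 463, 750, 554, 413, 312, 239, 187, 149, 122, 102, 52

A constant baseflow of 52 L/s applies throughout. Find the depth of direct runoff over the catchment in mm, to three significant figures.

d ≈ 15.1 mm

Direct runoff: 0.0, 90.0, 263.0, 411.0, 698.0, 502.0, 361.0, 260.0, 187.0, 135.0, 97.0, 70.0, 50.0, 0.0 L/s; ΣQ_DR = 3124 L/s.
V = ΣQ_DR · Δt = 3124 × 7200 s = 2.249 × 10^7 L.
Over A = 149 ha, depth = V / A = 15.1 mm.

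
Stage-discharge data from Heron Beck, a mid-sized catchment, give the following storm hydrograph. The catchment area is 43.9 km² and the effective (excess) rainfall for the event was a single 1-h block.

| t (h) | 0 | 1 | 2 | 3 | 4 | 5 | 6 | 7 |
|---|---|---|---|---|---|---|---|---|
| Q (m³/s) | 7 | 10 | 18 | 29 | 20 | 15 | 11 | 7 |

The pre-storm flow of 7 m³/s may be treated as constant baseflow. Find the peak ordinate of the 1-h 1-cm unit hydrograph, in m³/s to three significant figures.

Direct runoff: 0.0, 3.0, 11.0, 22.0, 13.0, 8.0, 4.0, 0.0 m³/s; ΣQ_DR = 61.00 m³/s, peak = 22.0 m³/s.
Runoff depth d = ΣQ_DR·Δt / A = 61.00 × 3600 / (43.9 km²) = 5.002 mm.
The 1-cm UH is the DRH scaled by (10 mm)/d, so U_p = 22.0 × 10/5.002 = 44.0 m³/s.

U_p ≈ 44.0 m³/s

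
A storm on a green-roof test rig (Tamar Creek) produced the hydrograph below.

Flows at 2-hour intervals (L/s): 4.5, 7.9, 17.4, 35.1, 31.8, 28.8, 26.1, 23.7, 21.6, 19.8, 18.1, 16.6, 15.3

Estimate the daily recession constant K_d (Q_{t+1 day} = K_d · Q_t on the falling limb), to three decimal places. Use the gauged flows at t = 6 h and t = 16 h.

K_d ≈ 0.312

Between t = 6 h and t = 16 h the flow falls from 35.1 to 21.6 L/s over 5×2 h = 10 h.
Per-interval ratio K = (21.6/35.1)^(1/5) = 0.9075; K_d = K^(24/2) = 0.312.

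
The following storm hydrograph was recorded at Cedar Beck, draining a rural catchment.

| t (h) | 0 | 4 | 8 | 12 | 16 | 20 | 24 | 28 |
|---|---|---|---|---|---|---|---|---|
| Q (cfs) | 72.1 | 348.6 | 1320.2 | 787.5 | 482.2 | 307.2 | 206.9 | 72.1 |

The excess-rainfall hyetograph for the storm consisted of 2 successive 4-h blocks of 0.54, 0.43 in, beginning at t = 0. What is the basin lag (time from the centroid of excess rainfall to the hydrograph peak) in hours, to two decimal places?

Centroid of excess rainfall: t_c = Σ P_i·t̄_i / ΣP_i = 3.7732 h (block centres at 2, 6 h).
Hydrograph peak occurs at t = 8 h, so basin lag t_L = 8 − 3.7732 = 4.23 h.

t_L ≈ 4.23 h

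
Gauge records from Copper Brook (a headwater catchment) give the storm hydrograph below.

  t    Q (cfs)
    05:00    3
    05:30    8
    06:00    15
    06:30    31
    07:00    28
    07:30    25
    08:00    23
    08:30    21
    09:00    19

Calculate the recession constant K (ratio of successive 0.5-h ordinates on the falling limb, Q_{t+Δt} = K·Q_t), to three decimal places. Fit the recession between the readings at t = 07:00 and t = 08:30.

K ≈ 0.909

Using the recession-limb readings at t = 07:00 and t = 08:30: Q falls from 28 to 21 cfs over 3 intervals.
K = (Q₂/Q₁)^(1/3) = (21/28)^(1/3) = 0.909.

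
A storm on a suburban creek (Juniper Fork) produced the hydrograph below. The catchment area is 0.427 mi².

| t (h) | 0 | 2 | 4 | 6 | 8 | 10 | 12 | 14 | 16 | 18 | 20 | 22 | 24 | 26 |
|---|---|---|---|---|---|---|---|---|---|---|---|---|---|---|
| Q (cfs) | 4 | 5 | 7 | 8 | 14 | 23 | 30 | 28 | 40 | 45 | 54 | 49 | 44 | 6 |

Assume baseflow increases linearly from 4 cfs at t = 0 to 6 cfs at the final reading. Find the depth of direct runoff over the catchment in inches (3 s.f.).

d ≈ 2.08 in

Direct runoff: 0.00, 0.85, 2.69, 3.54, 9.38, 18.23, 25.08, 22.92, 34.77, 39.62, 48.46, 43.31, 38.15, 0.00 cfs; ΣQ_DR = 287.0 cfs.
V = ΣQ_DR · Δt = 287.0 × 7200 s = 2.066 × 10^6 ft³.
Over A = 0.427 mi², depth = V / A = 2.08 in.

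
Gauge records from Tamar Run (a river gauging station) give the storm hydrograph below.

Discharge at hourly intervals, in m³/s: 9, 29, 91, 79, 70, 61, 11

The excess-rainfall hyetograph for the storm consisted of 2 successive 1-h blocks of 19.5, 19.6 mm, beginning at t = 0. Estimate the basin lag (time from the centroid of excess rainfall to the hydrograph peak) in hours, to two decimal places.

Centroid of excess rainfall: t_c = Σ P_i·t̄_i / ΣP_i = 1.0013 h (block centres at 0.5, 1.5 h).
Hydrograph peak occurs at t = 2 h, so basin lag t_L = 2 − 1.0013 = 1.00 h.

t_L ≈ 1.00 h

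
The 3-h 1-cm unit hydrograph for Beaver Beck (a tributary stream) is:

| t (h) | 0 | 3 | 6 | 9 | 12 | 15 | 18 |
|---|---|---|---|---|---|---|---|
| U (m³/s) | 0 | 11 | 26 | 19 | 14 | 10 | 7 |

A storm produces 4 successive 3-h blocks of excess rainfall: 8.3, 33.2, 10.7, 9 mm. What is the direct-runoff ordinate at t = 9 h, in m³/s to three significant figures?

By discrete convolution, Q_j = Σ (P_i / 10 mm) · U_{j−i}.
At t = 9 h (j=3): Q = (8.3/10)·19 + (33.2/10)·26 + (10.7/10)·11 + (9/10)·0 = 114 m³/s.

Q ≈ 114 m³/s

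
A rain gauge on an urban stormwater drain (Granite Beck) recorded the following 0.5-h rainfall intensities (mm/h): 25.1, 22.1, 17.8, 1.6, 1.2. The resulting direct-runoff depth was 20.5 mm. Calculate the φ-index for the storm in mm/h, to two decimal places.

Only the 3 blocks with intensity above φ contribute runoff: 25.1, 22.1, 17.8 mm/h.
Σ(I−φ)·Δt = d  ⇒  (25.1+22.1+17.8 − 3φ)·0.5 = 20.5
φ = (65.00 − 20.5/0.5) / 3 = 8.00 mm/h.

φ ≈ 8.00 mm/h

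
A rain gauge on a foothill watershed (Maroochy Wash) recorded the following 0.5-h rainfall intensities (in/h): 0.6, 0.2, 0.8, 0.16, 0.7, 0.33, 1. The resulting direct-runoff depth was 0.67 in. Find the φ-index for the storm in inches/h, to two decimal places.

φ ≈ 0.44 in/h

Only the 4 blocks with intensity above φ contribute runoff: 0.6, 0.8, 0.7, 1 in/h.
Σ(I−φ)·Δt = d  ⇒  (0.6+0.8+0.7+1 − 4φ)·0.5 = 0.67
φ = (3.100 − 0.67/0.5) / 4 = 0.44 in/h.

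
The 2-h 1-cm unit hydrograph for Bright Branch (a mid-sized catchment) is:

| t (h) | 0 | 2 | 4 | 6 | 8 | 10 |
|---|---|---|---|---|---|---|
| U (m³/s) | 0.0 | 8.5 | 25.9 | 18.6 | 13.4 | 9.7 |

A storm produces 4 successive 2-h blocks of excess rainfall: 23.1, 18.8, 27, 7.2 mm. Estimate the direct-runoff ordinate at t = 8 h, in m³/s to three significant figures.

By discrete convolution, Q_j = Σ (P_i / 10 mm) · U_{j−i}.
At t = 8 h (j=4): Q = (23.1/10)·13.4 + (18.8/10)·18.6 + (27/10)·25.9 + (7.2/10)·8.5 = 142 m³/s.

Q ≈ 142 m³/s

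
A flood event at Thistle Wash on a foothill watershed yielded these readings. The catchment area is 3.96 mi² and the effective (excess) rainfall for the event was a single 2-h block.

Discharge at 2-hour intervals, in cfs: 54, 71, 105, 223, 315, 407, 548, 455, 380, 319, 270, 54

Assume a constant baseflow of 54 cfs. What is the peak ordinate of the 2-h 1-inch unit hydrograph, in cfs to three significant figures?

Direct runoff: 0.0, 17.0, 51.0, 169.0, 261.0, 353.0, 494.0, 401.0, 326.0, 265.0, 216.0, 0.0 cfs; ΣQ_DR = 2553 cfs, peak = 494.0 cfs.
Runoff depth d = ΣQ_DR·Δt / A = 2553 × 7200 / (3.96 mi²) = 1.998 in.
The 1-inch UH is the DRH scaled by (1 in)/d, so U_p = 494.0 × 1/1.998 = 247 cfs.

U_p ≈ 247 cfs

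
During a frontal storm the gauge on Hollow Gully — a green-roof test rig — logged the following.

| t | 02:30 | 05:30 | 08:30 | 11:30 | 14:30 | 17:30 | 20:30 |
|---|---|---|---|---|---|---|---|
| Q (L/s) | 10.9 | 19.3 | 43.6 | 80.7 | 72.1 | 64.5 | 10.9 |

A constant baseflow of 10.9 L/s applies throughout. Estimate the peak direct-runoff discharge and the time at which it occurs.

Subtracting baseflow gives direct-runoff ordinates: 0.0, 8.4, 32.7, 69.8, 61.2, 53.6, 0.0 L/s.
The maximum is 69.8 L/s, occurring at the reading for t = 11:30.

Q_p = 69.8 L/s at t = 11:30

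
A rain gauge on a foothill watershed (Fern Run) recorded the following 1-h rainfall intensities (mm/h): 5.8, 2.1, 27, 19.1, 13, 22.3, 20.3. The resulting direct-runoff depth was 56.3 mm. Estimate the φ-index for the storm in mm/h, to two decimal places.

φ ≈ 9.08 mm/h

Only the 5 blocks with intensity above φ contribute runoff: 27, 19.1, 13, 22.3, 20.3 mm/h.
Σ(I−φ)·Δt = d  ⇒  (27+19.1+13+22.3+20.3 − 5φ)·1 = 56.3
φ = (101.7 − 56.3/1) / 5 = 9.08 mm/h.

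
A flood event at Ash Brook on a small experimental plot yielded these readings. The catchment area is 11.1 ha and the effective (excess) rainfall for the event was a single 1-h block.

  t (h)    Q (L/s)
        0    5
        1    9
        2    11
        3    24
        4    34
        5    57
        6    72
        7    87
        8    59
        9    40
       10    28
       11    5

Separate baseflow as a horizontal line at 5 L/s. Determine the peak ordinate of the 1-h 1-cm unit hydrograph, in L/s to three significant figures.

Direct runoff: 0.0, 4.0, 6.0, 19.0, 29.0, 52.0, 67.0, 82.0, 54.0, 35.0, 23.0, 0.0 L/s; ΣQ_DR = 371.0 L/s, peak = 82.0 L/s.
Runoff depth d = ΣQ_DR·Δt / A = 371.0 × 3600 / (11.1 ha) = 12.03 mm.
The 1-cm UH is the DRH scaled by (10 mm)/d, so U_p = 82.0 × 10/12.03 = 68.1 L/s.

U_p ≈ 68.1 L/s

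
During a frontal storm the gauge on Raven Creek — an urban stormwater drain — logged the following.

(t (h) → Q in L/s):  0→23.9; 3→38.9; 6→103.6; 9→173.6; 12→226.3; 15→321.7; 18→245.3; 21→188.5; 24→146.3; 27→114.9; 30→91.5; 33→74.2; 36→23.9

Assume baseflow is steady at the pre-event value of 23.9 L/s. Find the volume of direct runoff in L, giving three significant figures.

V ≈ 1.58 × 10^7 L

Direct-runoff ordinates (Q − Q_b): 0.0, 15.0, 79.7, 149.7, 202.4, 297.8, 221.4, 164.6, 122.4, 91.0, 67.6, 50.3, 0.0 L/s.
ΣQ_DR = 1462 L/s.
With Δt = 3 h = 10800 s, V = ΣQ_DR · Δt = 1462 × 10800 = 1.58 × 10^7 L.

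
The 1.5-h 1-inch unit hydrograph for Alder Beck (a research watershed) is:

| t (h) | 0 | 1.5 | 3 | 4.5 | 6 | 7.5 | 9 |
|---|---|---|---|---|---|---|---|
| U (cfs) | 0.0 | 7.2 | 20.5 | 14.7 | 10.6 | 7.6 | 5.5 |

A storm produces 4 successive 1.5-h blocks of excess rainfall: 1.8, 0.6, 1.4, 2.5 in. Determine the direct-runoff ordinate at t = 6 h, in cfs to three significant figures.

By discrete convolution, Q_j = Σ (P_i / 1 in) · U_{j−i}.
At t = 6 h (j=4): Q = (1.8/1)·10.6 + (0.6/1)·14.7 + (1.4/1)·20.5 + (2.5/1)·7.2 = 74.6 cfs.

Q ≈ 74.6 cfs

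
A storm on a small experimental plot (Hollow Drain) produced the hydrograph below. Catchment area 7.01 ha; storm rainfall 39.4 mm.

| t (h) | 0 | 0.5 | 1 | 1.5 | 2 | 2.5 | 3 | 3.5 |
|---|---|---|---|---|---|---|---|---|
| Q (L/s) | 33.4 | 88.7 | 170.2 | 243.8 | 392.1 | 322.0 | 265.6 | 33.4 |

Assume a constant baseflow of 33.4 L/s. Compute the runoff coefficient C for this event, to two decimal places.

C ≈ 0.84

ΣQ_DR = 1282 L/s; V = ΣQ_DR·Δt = 2.308 × 10^6 L.
Runoff depth d = V / A = 32.92 mm.
C = d / P = 32.92 / 39.4 = 0.84.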